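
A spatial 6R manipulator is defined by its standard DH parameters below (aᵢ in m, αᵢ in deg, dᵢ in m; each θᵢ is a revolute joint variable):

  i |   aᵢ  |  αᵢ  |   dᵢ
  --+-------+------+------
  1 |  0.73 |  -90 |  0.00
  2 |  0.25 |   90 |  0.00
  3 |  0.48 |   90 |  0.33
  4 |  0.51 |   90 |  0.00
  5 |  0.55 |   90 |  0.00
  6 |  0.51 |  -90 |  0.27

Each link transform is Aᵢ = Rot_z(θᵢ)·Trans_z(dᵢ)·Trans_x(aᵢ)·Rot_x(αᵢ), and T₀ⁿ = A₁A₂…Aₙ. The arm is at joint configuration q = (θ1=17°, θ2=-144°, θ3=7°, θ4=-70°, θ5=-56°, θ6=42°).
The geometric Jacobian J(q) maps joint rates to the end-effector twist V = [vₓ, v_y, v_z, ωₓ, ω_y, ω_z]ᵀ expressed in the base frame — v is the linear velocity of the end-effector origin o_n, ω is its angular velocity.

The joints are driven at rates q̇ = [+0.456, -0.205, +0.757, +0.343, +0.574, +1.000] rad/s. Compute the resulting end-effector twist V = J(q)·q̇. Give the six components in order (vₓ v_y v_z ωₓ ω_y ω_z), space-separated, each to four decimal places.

o_n = [0.2805, 1.0972, 0.7746]
J₁: ẑ×o_n = [-1.0972, 0.2805, 0.0000], ω = ẑ
J2: z=[-0.2924, 0.9563, 0.0000] o=[0.6981, 0.2134, 0.0000] → [0.7408, 0.2265, 0.1410, -0.2924, 0.9563, 0.0000]
J3: z=[-0.5621, -0.1719, -0.8090] o=[0.5047, 0.1543, 0.1469] → [0.6550, 0.5342, -0.5686, -0.5621, -0.1719, -0.8090]
J4: z=[0.1959, -0.9780, 0.0716] o=[-0.0665, 0.0408, 0.1600] → [-0.6767, -0.0955, 0.5463, 0.1959, -0.9780, 0.0716]
J5: z=[0.9473, 0.1699, -0.2715] o=[0.0627, 0.1026, 0.6495] → [0.2913, -0.1776, 0.9053, 0.9473, 0.1699, -0.2715]
J6: z=[-0.3196, 0.4465, -0.8357] o=[0.0513, 0.5857, 0.9120] → [0.3661, -0.2354, -0.2658, -0.3196, 0.4465, -0.8357]
V = J·q̇ = [0.1448, 0.1157, -0.0181, -0.0742, -0.1175, -1.1234]

0.1448 0.1157 -0.0181 -0.0742 -0.1175 -1.1234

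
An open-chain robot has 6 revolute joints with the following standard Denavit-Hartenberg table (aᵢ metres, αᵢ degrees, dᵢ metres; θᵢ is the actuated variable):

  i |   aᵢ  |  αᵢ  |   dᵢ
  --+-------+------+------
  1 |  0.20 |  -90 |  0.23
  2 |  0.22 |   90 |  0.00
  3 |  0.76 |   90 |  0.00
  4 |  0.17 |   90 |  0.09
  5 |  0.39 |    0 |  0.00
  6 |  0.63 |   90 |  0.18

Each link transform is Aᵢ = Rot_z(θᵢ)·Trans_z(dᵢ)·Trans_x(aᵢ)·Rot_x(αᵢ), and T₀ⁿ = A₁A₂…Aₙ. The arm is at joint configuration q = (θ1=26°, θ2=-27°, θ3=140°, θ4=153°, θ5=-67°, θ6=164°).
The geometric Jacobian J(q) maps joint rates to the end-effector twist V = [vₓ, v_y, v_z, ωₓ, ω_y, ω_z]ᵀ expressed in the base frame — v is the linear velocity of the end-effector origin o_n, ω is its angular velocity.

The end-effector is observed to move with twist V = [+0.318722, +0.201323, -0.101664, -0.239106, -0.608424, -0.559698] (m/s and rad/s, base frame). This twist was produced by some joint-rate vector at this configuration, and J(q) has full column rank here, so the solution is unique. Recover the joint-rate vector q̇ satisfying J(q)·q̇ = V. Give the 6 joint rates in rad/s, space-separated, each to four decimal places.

o_n = [-0.2489, 0.6278, 0.4595]
J₁: ẑ×o_n = [-0.6278, -0.2489, 0.0000], ω = ẑ
J2: z=[-0.4384, 0.8988, 0.0000] o=[0.1798, 0.0877, 0.2300] → [0.2063, 0.1006, 0.1485, -0.4384, 0.8988, 0.0000]
J3: z=[-0.4080, -0.1990, 0.8910] o=[0.3559, 0.1736, 0.3299] → [-0.4305, -0.4860, -0.3057, -0.4080, -0.1990, 0.8910]
J4: z=[0.1790, 0.9396, 0.2918] o=[-0.3244, 0.3853, 0.0656] → [0.2994, -0.0484, -0.0276, 0.1790, 0.9396, 0.2918]
J5: z=[-0.7700, -0.0509, 0.6360] o=[-0.2042, 0.4123, 0.2133] → [-0.1496, 0.1612, -0.1682, -0.7700, -0.0509, 0.6360]
J6: z=[-0.7700, -0.0509, 0.6360] o=[-0.1752, 0.0234, 0.2174] → [-0.3967, 0.1395, -0.4691, -0.7700, -0.0509, 0.6360]
q̇ = J⁺·V = [-0.8530, -0.3810, 0.1120, -0.2370, 0.5860, -0.1730]

-0.8530 -0.3810 0.1120 -0.2370 0.5860 -0.1730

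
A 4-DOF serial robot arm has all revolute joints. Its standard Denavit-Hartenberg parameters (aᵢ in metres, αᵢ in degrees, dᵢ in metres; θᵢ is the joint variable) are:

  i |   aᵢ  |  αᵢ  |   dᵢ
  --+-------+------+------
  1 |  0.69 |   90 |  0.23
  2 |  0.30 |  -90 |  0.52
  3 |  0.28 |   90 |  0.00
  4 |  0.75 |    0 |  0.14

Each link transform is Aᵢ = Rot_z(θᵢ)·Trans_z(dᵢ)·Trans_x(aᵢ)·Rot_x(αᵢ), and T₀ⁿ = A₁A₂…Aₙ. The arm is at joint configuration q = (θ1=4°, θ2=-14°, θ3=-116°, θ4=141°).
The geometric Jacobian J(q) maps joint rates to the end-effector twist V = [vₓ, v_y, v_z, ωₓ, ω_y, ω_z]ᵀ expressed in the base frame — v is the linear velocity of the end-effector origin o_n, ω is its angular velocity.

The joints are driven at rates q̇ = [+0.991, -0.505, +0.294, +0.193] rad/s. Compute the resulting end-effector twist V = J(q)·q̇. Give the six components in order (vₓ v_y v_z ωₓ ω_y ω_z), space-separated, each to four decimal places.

o_n = [1.1123, -0.1091, 0.6137]
J₁: ẑ×o_n = [0.1091, 1.1123, -0.0000], ω = ẑ
J2: z=[0.0698, -0.9976, 0.0000] o=[0.6883, 0.0481, 0.2300] → [-0.3828, -0.0268, 0.4120, 0.0698, -0.9976, 0.0000]
J3: z=[0.2413, 0.0169, 0.9703] o=[1.0150, -0.4503, 0.1574] → [-0.3234, -0.0157, 0.0807, 0.2413, 0.0169, 0.9703]
J4: z=[-0.9006, 0.3765, 0.2174] o=[0.9137, -0.7097, 0.1871] → [0.0300, 0.4274, -0.6156, -0.9006, 0.3765, 0.2174]
V = J·q̇ = [0.2121, 1.1937, -0.3031, -0.1381, 0.5814, 1.3182]

0.2121 1.1937 -0.3031 -0.1381 0.5814 1.3182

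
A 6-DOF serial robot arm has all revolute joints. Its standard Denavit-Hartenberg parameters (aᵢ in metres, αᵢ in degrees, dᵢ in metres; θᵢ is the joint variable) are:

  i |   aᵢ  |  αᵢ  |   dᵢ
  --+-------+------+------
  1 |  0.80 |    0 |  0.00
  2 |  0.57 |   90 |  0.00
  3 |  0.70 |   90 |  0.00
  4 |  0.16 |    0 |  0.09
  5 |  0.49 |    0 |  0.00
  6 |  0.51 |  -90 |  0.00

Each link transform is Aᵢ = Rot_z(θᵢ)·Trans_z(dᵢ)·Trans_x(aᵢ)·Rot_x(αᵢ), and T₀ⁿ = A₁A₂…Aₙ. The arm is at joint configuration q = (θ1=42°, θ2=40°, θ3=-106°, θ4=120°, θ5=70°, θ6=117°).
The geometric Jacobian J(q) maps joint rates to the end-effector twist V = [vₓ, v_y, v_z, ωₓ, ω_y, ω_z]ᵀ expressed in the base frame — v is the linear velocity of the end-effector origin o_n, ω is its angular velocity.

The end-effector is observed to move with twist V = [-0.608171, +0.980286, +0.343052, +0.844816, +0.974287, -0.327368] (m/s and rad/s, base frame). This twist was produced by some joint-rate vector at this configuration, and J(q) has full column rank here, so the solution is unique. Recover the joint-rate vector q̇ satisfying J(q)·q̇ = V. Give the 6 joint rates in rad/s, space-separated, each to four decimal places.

o_n = [0.2944, 0.9420, -0.4023]
J₁: ẑ×o_n = [-0.9420, 0.2944, 0.0000], ω = ẑ
J2: z=[0.0000, 0.0000, 1.0000] o=[0.5945, 0.5353, 0.0000] → [-0.4067, -0.3001, 0.0000, 0.0000, 0.0000, 1.0000]
J3: z=[0.9903, -0.1392, 0.0000] o=[0.6738, 1.0998, 0.0000] → [0.0560, 0.3984, -0.2090, 0.9903, -0.1392, 0.0000]
J4: z=[-0.1338, -0.9519, 0.2756] o=[0.6470, 0.9087, -0.6729] → [-0.2667, -0.0610, -0.3401, -0.1338, -0.9519, 0.2756]
J5: z=[-0.1338, -0.9519, 0.2756] o=[0.7752, 0.8256, -0.5712] → [-0.1928, -0.1100, -0.4733, -0.1338, -0.9519, 0.2756]
J6: z=[-0.1338, -0.9519, 0.2756] o=[0.7095, 0.9691, -0.1073] → [0.2883, -0.1539, -0.3915, -0.1338, -0.9519, 0.2756]
q̇ = J⁺·V = [0.8900, -0.9070, 0.7010, 0.1630, -0.4930, -0.7960]

0.8900 -0.9070 0.7010 0.1630 -0.4930 -0.7960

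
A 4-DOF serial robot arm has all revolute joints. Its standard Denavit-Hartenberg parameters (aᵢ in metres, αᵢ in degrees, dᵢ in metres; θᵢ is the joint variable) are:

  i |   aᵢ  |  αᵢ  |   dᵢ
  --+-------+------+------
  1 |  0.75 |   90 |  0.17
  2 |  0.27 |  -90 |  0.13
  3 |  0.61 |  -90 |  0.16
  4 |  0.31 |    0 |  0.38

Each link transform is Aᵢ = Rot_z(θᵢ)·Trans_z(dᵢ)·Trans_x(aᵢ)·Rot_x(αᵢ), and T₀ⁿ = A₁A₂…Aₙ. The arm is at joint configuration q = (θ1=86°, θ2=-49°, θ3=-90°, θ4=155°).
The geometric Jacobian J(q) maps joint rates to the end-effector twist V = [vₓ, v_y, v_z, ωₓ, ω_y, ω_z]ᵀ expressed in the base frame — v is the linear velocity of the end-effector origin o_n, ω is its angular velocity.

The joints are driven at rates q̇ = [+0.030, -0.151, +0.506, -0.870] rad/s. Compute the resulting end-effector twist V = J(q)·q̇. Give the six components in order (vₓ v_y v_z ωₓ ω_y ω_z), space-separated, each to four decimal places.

-0.1232 -0.1244 -0.3537 -0.1638 -0.1779 1.0186

o_n = [0.5415, 1.1634, -0.3015]
J₁: ẑ×o_n = [-1.1634, 0.5415, 0.0000], ω = ẑ
J2: z=[0.9976, -0.0698, 0.0000] o=[0.0523, 0.7482, 0.1700] → [0.0329, 0.4704, 0.4483, 0.9976, -0.0698, 0.0000]
J3: z=[0.0526, 0.7529, 0.6561] o=[0.1944, 0.9158, -0.0338] → [-0.3640, 0.2419, -0.2483, 0.0526, 0.7529, 0.6561]
J4: z=[0.0458, 0.6545, -0.7547] o=[0.8113, 0.9937, 0.0712] → [-0.1159, 0.2207, 0.1843, 0.0458, 0.6545, -0.7547]
V = J·q̇ = [-0.1232, -0.1244, -0.3537, -0.1638, -0.1779, 1.0186]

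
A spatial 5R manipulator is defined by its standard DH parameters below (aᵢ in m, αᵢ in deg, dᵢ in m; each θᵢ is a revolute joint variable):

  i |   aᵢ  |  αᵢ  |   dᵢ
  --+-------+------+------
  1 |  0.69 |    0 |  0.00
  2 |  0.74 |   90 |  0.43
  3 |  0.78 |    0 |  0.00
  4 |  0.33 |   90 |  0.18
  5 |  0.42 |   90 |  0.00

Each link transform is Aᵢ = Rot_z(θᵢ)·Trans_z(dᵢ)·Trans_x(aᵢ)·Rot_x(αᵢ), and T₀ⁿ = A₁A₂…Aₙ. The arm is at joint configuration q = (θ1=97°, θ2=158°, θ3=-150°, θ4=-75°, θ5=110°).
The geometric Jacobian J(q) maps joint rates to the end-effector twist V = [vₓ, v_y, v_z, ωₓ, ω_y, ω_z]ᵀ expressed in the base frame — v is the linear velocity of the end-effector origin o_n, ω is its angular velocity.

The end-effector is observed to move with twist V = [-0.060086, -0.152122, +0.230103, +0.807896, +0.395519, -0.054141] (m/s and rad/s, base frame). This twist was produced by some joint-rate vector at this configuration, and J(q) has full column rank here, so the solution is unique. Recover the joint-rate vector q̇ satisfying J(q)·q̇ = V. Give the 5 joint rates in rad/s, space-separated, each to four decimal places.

o_n = [-0.6218, 0.8986, 0.1718]
J₁: ẑ×o_n = [-0.8986, -0.6218, 0.0000], ω = ẑ
J2: z=[0.0000, 0.0000, 1.0000] o=[-0.0841, 0.6849, 0.0000] → [-0.2137, -0.5377, 0.0000, 0.0000, 0.0000, 1.0000]
J3: z=[-0.9659, 0.2588, 0.0000] o=[-0.2756, -0.0299, 0.4300] → [-0.0668, -0.2494, -0.8073, -0.9659, 0.2588, 0.0000]
J4: z=[-0.9659, 0.2588, 0.0000] o=[-0.1008, 0.6226, 0.0400] → [0.0341, 0.1273, -0.1318, -0.9659, 0.2588, 0.0000]
J5: z=[-0.1830, -0.6830, 0.7071] o=[-0.2143, 0.8945, 0.2733] → [0.0665, -0.3067, -0.2791, -0.1830, -0.6830, 0.7071]
q̇ = J⁺·V = [-0.2150, 0.7520, 0.1370, -0.8150, -0.8360]

-0.2150 0.7520 0.1370 -0.8150 -0.8360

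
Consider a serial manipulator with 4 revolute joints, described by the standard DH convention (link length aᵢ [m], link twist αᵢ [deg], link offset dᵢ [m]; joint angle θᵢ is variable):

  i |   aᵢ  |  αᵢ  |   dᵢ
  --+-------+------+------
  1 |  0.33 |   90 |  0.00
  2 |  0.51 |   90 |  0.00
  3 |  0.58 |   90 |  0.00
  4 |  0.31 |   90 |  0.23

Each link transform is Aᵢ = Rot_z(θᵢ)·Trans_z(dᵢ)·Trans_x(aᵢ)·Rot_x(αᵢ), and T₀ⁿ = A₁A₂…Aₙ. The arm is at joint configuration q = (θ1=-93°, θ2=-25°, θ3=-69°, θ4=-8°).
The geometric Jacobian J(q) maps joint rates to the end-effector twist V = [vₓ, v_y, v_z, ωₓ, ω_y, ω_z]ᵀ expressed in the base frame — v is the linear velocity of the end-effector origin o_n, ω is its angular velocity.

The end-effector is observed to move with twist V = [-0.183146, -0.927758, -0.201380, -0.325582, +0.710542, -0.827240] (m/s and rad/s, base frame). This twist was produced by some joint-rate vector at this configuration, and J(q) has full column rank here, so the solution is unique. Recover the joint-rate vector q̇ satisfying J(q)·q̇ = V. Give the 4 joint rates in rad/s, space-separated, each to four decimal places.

o_n = [0.8619, -0.9503, -0.2200]
J₁: ẑ×o_n = [0.9503, 0.8619, -0.0000], ω = ẑ
J2: z=[-0.9986, 0.0523, 0.0000] o=[-0.0173, -0.3295, 0.0000] → [-0.0115, -0.2197, 0.5739, -0.9986, 0.0523, 0.0000]
J3: z=[0.0221, 0.4220, -0.9063] o=[-0.0415, -0.7911, -0.2155] → [-0.1462, -0.8187, -0.3848, 0.0221, 0.4220, -0.9063]
J4: z=[0.4022, 0.8262, 0.3945] o=[0.4894, -1.0076, -0.3034] → [0.0463, 0.1135, -0.2848, 0.4022, 0.8262, 0.3945]
q̇ = J⁺·V = [-0.0490, 0.4770, 0.9980, 0.3200]

-0.0490 0.4770 0.9980 0.3200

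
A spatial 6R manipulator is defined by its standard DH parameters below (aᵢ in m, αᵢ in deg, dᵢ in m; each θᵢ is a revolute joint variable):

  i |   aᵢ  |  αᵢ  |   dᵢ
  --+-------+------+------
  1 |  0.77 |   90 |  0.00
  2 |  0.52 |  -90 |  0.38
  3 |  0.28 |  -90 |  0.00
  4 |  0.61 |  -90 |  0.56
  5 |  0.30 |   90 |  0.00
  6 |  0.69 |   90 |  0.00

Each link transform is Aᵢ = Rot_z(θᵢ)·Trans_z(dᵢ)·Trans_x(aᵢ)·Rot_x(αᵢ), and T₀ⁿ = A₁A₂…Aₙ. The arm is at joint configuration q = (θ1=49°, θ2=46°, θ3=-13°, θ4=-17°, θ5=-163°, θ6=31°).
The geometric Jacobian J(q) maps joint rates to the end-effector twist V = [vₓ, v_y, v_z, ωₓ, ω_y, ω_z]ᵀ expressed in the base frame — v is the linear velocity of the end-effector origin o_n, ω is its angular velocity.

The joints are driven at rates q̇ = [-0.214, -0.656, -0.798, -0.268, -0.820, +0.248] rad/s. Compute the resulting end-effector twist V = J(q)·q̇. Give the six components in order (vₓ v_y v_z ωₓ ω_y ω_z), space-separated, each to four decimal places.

1.5186 -0.2849 -0.3874 -0.3486 -0.0454 -0.5367

o_n = [0.7967, 1.5040, 0.3281]
J₁: ẑ×o_n = [-1.5040, 0.7967, 0.0000], ω = ẑ
J2: z=[0.7547, -0.6561, 0.0000] o=[0.5052, 0.5811, 0.0000] → [-0.2152, -0.2476, 0.8878, 0.7547, -0.6561, 0.0000]
J3: z=[-0.4719, -0.5429, 0.6947] o=[1.0289, 0.6044, 0.3741] → [-0.5999, -0.1830, -0.5506, -0.4719, -0.5429, 0.6947]
J4: z=[-0.6328, 0.7572, 0.1618] o=[1.2008, 0.7062, 0.5703] → [-0.3125, -0.2187, -0.1990, -0.6328, 0.7572, 0.1618]
J5: z=[0.6308, 0.6254, -0.4594] o=[1.1203, 1.2452, 1.1937] → [-0.4225, 0.6947, 0.3656, 0.6308, 0.6254, -0.4594]
J6: z=[0.4739, -0.7792, -0.4101] o=[0.9360, 1.2575, 0.9573] → [0.5914, 0.3553, 0.0083, 0.4739, -0.7792, -0.4101]
V = J·q̇ = [1.5186, -0.2849, -0.3874, -0.3486, -0.0454, -0.5367]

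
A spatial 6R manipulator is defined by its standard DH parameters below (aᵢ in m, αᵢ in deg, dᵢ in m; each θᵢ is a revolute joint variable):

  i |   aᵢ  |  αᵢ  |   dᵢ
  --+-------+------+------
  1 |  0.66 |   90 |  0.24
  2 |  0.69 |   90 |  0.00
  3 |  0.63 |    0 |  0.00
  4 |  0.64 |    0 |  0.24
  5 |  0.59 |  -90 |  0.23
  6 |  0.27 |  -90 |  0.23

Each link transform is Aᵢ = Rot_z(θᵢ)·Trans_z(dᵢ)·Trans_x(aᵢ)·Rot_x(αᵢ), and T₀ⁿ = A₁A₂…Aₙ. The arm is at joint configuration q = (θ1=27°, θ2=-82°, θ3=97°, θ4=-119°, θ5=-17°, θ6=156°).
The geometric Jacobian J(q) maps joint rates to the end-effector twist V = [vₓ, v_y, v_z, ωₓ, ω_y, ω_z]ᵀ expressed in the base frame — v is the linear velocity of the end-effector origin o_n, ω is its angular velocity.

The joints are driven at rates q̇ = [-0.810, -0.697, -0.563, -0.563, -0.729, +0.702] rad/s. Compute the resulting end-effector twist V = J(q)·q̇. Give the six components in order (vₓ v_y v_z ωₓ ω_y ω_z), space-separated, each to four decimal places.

o_n = [0.6290, -0.0703, -1.4126]
J₁: ẑ×o_n = [0.0703, 0.6290, -0.0000], ω = ẑ
J2: z=[0.4540, -0.8910, 0.0000] o=[0.5881, 0.2996, 0.2400] → [1.4725, 0.7503, -0.1315, 0.4540, -0.8910, 0.0000]
J3: z=[-0.8823, -0.4496, -0.1392] o=[0.6736, 0.3432, -0.4433] → [0.3782, -0.8490, 0.3448, -0.8823, -0.4496, -0.1392]
J4: z=[-0.8823, -0.4496, -0.1392] o=[0.9480, -0.2188, -0.3673] → [0.4906, -0.8779, -0.2744, -0.8823, -0.4496, -0.1392]
J5: z=[-0.8823, -0.4496, -0.1392] o=[0.7010, -0.0756, -0.9883] → [0.1915, -0.3644, -0.0370, -0.8823, -0.4496, -0.1392]
J6: z=[0.4309, -0.6527, -0.6232] o=[0.3863, 0.1808, -1.4743] → [-0.1968, -0.1779, 0.0502, 0.4309, -0.6527, -0.6232]
V = J·q̇ = [-1.8502, 0.0806, 0.1141, 1.6228, 0.9968, -0.9893]

-1.8502 0.0806 0.1141 1.6228 0.9968 -0.9893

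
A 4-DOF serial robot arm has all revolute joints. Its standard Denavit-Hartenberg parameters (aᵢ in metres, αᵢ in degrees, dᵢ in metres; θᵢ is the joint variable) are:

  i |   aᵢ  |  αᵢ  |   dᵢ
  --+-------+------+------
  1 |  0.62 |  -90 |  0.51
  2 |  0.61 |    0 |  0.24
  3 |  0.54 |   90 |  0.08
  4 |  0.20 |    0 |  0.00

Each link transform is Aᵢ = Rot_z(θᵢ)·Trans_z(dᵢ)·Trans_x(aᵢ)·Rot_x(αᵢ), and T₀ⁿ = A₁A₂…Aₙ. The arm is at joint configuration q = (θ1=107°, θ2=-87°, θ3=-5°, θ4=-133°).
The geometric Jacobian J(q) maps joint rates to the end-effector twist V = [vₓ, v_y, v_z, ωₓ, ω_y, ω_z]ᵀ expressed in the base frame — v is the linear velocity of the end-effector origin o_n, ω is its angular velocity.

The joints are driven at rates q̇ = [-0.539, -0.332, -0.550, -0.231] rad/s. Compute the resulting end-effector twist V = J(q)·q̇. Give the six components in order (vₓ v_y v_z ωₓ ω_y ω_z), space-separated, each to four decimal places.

0.4341 -0.3516 -0.0356 0.7760 0.4786 -0.5309

o_n = [-0.3526, 0.5592, 1.5225]
J₁: ẑ×o_n = [-0.5592, -0.3526, 0.0000], ω = ẑ
J2: z=[-0.9563, -0.2924, 0.0000] o=[-0.1813, 0.5929, 0.5100] → [-0.2960, 0.9683, -0.0178, -0.9563, -0.2924, 0.0000]
J3: z=[-0.9563, -0.2924, 0.0000] o=[-0.4201, 0.5533, 1.1192] → [-0.1179, 0.3857, 0.0141, -0.9563, -0.2924, 0.0000]
J4: z=[0.2922, -0.9557, -0.0349] o=[-0.4911, 0.5119, 1.6588] → [0.1319, 0.0350, 0.1462, 0.2922, -0.9557, -0.0349]
V = J·q̇ = [0.4341, -0.3516, -0.0356, 0.7760, 0.4786, -0.5309]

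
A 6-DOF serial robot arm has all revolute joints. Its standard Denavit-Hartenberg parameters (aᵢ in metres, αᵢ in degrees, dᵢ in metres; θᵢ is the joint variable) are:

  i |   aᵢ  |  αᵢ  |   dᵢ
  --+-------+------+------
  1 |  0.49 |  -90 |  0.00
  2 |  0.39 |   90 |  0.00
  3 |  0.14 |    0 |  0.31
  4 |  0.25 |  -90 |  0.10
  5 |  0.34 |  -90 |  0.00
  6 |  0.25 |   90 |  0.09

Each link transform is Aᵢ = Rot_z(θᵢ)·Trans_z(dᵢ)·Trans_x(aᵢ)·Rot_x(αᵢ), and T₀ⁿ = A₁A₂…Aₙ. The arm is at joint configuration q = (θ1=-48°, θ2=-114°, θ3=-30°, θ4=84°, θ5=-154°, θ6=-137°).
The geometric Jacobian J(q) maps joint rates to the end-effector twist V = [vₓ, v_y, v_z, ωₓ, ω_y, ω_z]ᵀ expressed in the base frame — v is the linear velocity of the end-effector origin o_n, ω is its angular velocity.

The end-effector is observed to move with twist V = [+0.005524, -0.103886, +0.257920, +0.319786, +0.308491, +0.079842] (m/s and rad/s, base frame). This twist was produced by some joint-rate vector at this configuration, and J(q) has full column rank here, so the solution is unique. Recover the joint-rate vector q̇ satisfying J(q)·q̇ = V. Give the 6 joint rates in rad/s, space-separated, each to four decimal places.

o_n = [-0.0281, 0.2555, 0.1929]
J₁: ẑ×o_n = [-0.2555, -0.0281, 0.0000], ω = ẑ
J2: z=[0.7431, 0.6691, 0.0000] o=[0.3279, -0.3641, 0.0000] → [0.1291, -0.1434, 0.6987, 0.7431, 0.6691, 0.0000]
J3: z=[-0.6113, 0.6789, -0.4067] o=[0.2217, -0.2463, 0.3563] → [0.0932, 0.0017, -0.1371, -0.6113, 0.6789, -0.4067]
J4: z=[-0.6113, 0.6789, -0.4067] o=[-0.0528, -0.0460, 0.3410] → [0.0221, -0.1005, -0.2011, -0.6113, 0.6789, -0.4067]
J5: z=[0.6570, 0.1488, -0.7391] o=[-0.0036, 0.2016, 0.4345] → [0.0039, 0.1768, 0.0390, 0.6570, 0.1488, -0.7391]
J6: z=[-0.3560, 0.9254, -0.1302] o=[-0.2295, 0.0831, 0.2098] → [0.0068, -0.0322, -0.2478, -0.3560, 0.9254, -0.1302]
q̇ = J⁺·V = [0.0640, 0.4190, -0.4420, 0.3830, -0.0020, 0.0740]

0.0640 0.4190 -0.4420 0.3830 -0.0020 0.0740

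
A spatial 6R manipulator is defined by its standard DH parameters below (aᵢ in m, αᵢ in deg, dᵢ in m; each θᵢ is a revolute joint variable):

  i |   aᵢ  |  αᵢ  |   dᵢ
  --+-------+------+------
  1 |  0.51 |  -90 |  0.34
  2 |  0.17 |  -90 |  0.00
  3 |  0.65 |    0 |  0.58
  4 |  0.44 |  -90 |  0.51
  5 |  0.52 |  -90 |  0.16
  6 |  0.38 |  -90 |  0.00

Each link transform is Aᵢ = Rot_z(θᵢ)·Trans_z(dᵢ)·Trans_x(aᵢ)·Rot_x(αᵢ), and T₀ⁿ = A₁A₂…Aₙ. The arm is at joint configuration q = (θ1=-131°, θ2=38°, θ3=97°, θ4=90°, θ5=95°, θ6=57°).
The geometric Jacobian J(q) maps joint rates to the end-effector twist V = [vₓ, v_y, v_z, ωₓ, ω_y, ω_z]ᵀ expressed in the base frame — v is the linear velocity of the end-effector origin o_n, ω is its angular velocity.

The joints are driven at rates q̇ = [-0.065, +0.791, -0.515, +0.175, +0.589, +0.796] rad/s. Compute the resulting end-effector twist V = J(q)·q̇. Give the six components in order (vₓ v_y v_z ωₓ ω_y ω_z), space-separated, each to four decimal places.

-0.4807 0.0419 -0.3246 0.4119 -1.4756 -0.3805

o_n = [-0.6016, 0.4614, 0.2379]
J₁: ẑ×o_n = [-0.4614, -0.6016, 0.0000], ω = ẑ
J2: z=[0.7547, -0.6561, 0.0000] o=[-0.3346, -0.3849, 0.3400] → [0.0670, 0.0770, 0.4635, 0.7547, -0.6561, 0.0000]
J3: z=[0.4039, 0.4646, -0.7880] o=[-0.4225, -0.4860, 0.2353] → [0.7478, 0.1401, 0.4659, 0.4039, 0.4646, -0.7880]
J4: z=[0.4039, 0.4646, -0.7880] o=[-0.6342, 0.2539, -0.1729] → [0.3544, -0.1916, 0.0687, 0.4039, 0.4646, -0.7880]
J5: z=[0.6861, -0.7236, -0.0750] o=[-0.1619, 0.7154, -0.3060] → [-0.4126, -0.3401, -0.4925, 0.6861, -0.7236, -0.0750]
J6: z=[-0.5676, -0.4679, -0.6774] o=[-0.2888, 0.3358, 0.0626] → [0.0030, 0.3115, -0.2177, -0.5676, -0.4679, -0.6774]
V = J·q̇ = [-0.4807, 0.0419, -0.3246, 0.4119, -1.4756, -0.3805]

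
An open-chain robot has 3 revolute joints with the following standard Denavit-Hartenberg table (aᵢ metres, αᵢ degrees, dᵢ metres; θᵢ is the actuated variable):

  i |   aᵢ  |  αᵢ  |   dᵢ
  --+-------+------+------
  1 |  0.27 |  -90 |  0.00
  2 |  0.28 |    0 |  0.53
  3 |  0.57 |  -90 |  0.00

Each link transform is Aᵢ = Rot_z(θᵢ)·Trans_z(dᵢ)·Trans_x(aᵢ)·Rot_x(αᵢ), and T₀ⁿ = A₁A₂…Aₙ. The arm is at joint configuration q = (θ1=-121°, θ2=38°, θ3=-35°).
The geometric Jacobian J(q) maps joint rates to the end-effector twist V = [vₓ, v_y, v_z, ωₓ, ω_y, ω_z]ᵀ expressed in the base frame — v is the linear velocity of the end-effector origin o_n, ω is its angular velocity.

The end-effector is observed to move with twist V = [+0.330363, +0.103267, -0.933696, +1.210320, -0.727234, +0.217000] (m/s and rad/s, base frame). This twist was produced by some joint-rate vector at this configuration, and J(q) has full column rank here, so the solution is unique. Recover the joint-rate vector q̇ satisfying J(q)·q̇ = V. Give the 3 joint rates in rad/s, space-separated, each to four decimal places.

0.2170 0.5890 0.8230

o_n = [-0.0916, -1.1814, -0.2022]
J₁: ẑ×o_n = [1.1814, -0.0916, 0.0000], ω = ẑ
J2: z=[0.8572, -0.5150, 0.0000] o=[-0.1391, -0.2314, 0.0000] → [0.1041, 0.1733, -0.7899, 0.8572, -0.5150, 0.0000]
J3: z=[0.8572, -0.5150, 0.0000] o=[0.2016, -0.6935, -0.1724] → [0.0154, 0.0256, -0.5692, 0.8572, -0.5150, 0.0000]
q̇ = J⁺·V = [0.2170, 0.5890, 0.8230]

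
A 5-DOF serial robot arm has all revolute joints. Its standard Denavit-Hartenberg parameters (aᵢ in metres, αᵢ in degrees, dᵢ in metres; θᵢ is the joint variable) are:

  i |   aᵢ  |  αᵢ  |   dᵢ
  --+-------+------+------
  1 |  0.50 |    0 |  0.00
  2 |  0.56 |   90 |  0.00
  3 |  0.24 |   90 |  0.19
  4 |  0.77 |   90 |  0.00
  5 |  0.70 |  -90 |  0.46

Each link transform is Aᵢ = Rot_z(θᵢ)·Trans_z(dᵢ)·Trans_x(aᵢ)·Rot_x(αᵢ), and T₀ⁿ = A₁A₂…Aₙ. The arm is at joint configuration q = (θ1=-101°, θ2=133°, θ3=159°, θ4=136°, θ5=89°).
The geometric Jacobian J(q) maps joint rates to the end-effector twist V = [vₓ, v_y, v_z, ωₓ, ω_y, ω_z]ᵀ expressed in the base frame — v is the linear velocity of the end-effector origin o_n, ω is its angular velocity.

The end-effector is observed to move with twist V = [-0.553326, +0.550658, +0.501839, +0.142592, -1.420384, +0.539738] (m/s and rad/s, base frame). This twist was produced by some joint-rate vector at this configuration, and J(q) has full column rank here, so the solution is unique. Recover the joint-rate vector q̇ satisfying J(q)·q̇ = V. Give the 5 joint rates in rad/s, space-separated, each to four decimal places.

o_n = [1.1587, -0.9621, 0.6523]
J₁: ẑ×o_n = [0.9621, 1.1587, -0.0000], ω = ẑ
J2: z=[0.0000, 0.0000, 1.0000] o=[-0.0954, -0.4908, 0.0000] → [0.4713, 1.2541, -0.0000, 0.0000, 0.0000, 1.0000]
J3: z=[0.5299, -0.8480, 0.0000] o=[0.3795, -0.1941, 0.0000] → [-0.5532, -0.3457, 0.2537, 0.5299, -0.8480, 0.0000]
J4: z=[0.3039, 0.1899, 0.9336] o=[0.2902, -0.4739, 0.0860] → [0.5633, 0.6387, -0.3133, 0.3039, 0.1899, 0.9336]
J5: z=[-0.1688, -0.9537, 0.2489] o=[1.0121, -0.6535, -0.1125] → [-0.6525, 0.1656, 0.1918, -0.1688, -0.9537, 0.2489]
q̇ = J⁺·V = [0.4440, 0.4370, 0.7960, -0.5450, 0.6730]

0.4440 0.4370 0.7960 -0.5450 0.6730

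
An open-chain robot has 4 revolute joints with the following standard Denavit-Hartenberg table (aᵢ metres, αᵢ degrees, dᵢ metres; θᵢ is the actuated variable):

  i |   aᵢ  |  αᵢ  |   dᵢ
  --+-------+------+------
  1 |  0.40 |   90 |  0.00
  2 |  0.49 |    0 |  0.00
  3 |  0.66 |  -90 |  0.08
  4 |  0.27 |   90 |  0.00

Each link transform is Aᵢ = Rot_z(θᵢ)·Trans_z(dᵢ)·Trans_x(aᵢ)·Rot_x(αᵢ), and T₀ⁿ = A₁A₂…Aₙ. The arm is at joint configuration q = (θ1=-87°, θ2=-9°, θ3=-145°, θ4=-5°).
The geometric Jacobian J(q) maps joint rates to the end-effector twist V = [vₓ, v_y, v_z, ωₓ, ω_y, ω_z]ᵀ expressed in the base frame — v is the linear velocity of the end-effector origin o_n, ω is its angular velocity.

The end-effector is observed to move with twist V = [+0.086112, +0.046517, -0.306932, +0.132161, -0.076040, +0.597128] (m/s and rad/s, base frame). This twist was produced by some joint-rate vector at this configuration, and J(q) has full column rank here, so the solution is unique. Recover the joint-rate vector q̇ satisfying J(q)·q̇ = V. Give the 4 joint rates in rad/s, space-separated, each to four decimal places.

0.7670 -0.8510 0.7230 0.1890

o_n = [-0.1008, -0.0544, -0.4839]
J₁: ẑ×o_n = [0.0544, -0.1008, 0.0000], ω = ẑ
J2: z=[-0.9986, -0.0523, 0.0000] o=[0.0209, -0.3995, 0.0000] → [0.0253, -0.4832, -0.3510, -0.9986, -0.0523, 0.0000]
J3: z=[-0.9986, -0.0523, 0.0000] o=[0.0463, -0.8828, -0.0767] → [0.0213, -0.4067, -0.8350, -0.9986, -0.0523, 0.0000]
J4: z=[0.0229, -0.4378, -0.8988] o=[-0.0647, -0.2946, -0.3660] → [0.2675, 0.0352, -0.0103, 0.0229, -0.4378, -0.8988]
q̇ = J⁺·V = [0.7670, -0.8510, 0.7230, 0.1890]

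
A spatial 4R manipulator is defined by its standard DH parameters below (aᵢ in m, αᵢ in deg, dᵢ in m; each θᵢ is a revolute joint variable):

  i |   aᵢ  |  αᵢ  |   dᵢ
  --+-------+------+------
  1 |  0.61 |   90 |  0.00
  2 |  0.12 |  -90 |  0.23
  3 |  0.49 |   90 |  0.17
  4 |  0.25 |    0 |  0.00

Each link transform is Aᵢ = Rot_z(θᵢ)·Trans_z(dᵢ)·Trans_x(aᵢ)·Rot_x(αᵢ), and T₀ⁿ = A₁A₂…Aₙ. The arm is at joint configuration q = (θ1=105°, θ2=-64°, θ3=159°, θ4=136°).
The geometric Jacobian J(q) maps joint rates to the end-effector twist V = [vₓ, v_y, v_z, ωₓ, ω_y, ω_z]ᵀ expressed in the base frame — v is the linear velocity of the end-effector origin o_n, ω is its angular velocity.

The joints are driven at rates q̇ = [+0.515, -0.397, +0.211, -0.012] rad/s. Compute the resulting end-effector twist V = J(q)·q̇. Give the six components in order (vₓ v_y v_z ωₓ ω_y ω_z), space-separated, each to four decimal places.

-0.4064 0.0695 -0.0693 -0.4212 0.0815 0.6114

o_n = [-0.1038, 0.8465, 0.3031]
J₁: ẑ×o_n = [-0.8465, -0.1038, 0.0000], ω = ẑ
J2: z=[0.9659, 0.2588, 0.0000] o=[-0.1579, 0.5892, 0.0000] → [0.0784, -0.2927, 0.2346, 0.9659, 0.2588, 0.0000]
J3: z=[-0.2326, 0.8682, 0.4384] o=[0.0507, 0.6996, -0.1079] → [0.2923, 0.0279, 0.0999, -0.2326, 0.8682, 0.4384]
J4: z=[-0.9424, -0.0899, -0.3221] o=[-0.1066, 0.6080, 0.3778] → [0.0836, -0.0714, -0.2246, -0.9424, -0.0899, -0.3221]
V = J·q̇ = [-0.4064, 0.0695, -0.0693, -0.4212, 0.0815, 0.6114]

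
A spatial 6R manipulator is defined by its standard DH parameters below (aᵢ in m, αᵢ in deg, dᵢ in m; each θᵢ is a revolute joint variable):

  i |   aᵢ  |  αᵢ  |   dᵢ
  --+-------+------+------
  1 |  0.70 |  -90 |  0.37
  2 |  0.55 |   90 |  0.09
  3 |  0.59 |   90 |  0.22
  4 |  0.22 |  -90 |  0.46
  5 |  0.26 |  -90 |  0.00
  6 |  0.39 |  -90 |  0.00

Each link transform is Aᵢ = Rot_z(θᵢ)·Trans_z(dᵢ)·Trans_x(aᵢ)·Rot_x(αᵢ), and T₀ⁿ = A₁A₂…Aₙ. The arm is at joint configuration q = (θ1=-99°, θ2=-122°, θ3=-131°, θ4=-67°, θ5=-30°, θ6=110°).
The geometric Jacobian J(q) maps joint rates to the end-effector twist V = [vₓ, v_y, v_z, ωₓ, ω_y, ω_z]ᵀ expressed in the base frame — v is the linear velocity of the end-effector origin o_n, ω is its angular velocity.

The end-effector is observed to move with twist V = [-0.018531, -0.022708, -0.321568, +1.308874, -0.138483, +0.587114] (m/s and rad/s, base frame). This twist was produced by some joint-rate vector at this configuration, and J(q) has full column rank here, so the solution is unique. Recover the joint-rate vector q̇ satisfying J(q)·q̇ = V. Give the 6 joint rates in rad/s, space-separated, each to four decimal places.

0.2930 0.7080 0.3070 0.3920 -0.7520 0.2420

o_n = [-0.0038, -0.9538, 0.4094]
J₁: ẑ×o_n = [0.9538, -0.0038, 0.0000], ω = ẑ
J2: z=[0.9877, -0.1564, 0.0000] o=[-0.1095, -0.6914, 0.3700] → [-0.0062, -0.0389, -0.2427, 0.9877, -0.1564, 0.0000]
J3: z=[0.1327, 0.8376, -0.5299] o=[0.0250, -0.4176, 0.8364] → [-0.6419, 0.0719, -0.0470, 0.1327, 0.8376, -0.5299]
J4: z=[0.5854, -0.4976, -0.6400] o=[-0.4177, -0.3663, 0.3916] → [-0.3849, -0.2753, -0.1380, 0.5854, -0.4976, -0.6400]
J5: z=[-0.6844, 0.1199, -0.7192] o=[-0.2440, -0.7842, 0.1567] → [-0.0917, 0.0002, 0.0873, -0.6844, 0.1199, -0.7192]
J6: z=[-0.7243, 0.0014, 0.6895] o=[-0.2658, -1.0423, 0.1343] → [-0.0606, 0.3798, -0.0645, -0.7243, 0.0014, 0.6895]
q̇ = J⁺·V = [0.2930, 0.7080, 0.3070, 0.3920, -0.7520, 0.2420]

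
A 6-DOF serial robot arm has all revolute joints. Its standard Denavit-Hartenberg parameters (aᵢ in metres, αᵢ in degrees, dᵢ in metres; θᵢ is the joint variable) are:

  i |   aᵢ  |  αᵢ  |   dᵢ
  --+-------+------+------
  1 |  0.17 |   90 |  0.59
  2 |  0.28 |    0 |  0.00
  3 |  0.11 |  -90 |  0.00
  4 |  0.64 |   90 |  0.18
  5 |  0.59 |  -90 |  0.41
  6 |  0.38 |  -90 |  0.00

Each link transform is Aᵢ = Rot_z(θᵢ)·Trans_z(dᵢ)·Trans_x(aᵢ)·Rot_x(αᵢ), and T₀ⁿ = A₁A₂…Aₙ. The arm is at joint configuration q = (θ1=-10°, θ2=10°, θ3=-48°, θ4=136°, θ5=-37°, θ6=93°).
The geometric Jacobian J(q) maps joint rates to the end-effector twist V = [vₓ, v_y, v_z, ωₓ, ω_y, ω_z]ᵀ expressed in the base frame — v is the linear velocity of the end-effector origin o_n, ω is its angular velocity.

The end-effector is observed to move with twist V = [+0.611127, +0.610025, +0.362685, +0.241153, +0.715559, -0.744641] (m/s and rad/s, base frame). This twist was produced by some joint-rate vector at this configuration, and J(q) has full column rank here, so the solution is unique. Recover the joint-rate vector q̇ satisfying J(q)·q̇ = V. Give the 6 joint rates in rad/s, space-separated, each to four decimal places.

0.0360 0.7590 -0.7630 -0.6860 0.9300 0.1760

o_n = [-0.0336, 0.8008, 0.9144]
J₁: ẑ×o_n = [-0.8008, -0.0336, 0.0000], ω = ẑ
J2: z=[-0.1736, -0.9848, 0.0000] o=[0.1674, -0.0295, 0.5900] → [-0.3195, 0.0563, -0.3422, -0.1736, -0.9848, 0.0000]
J3: z=[-0.1736, -0.9848, 0.0000] o=[0.4390, -0.0774, 0.6386] → [-0.2716, 0.0479, -0.6179, -0.1736, -0.9848, 0.0000]
J4: z=[0.6063, -0.1069, 0.7880] o=[0.5243, -0.0925, 0.5709] → [-0.7406, -0.6479, 0.4820, 0.6063, -0.1069, 0.7880]
J5: z=[0.6640, 0.6134, -0.4277] o=[0.3534, 0.3891, 0.9962] → [0.1259, 0.2198, 0.5107, 0.6640, 0.6134, -0.4277]
J6: z=[0.2209, 0.3856, 0.8959] o=[0.2042, 1.0473, 0.7497] → [0.2843, -0.2494, 0.0372, 0.2209, 0.3856, 0.8959]
q̇ = J⁺·V = [0.0360, 0.7590, -0.7630, -0.6860, 0.9300, 0.1760]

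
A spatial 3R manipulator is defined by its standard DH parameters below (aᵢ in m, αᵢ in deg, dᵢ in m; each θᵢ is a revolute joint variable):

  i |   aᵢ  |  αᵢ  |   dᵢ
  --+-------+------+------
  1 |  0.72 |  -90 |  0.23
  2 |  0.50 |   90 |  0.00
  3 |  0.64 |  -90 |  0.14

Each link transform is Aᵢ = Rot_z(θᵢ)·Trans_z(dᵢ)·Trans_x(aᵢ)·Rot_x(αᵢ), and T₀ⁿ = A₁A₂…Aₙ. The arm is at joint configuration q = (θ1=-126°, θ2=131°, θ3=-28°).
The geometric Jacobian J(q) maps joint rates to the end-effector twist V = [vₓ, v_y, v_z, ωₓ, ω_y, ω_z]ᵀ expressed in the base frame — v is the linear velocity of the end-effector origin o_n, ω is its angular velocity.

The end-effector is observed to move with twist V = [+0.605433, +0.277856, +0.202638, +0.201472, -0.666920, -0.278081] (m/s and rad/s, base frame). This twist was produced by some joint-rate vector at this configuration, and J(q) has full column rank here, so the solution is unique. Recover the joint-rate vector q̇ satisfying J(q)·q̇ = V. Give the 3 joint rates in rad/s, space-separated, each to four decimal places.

0.0880 0.5550 0.5580

o_n = [-0.3177, 0.0739, -0.6657]
J₁: ẑ×o_n = [-0.0739, -0.3177, 0.0000], ω = ẑ
J2: z=[0.8090, -0.5878, 0.0000] o=[-0.4232, -0.5825, 0.2300] → [0.5265, 0.7246, 0.5931, 0.8090, -0.5878, 0.0000]
J3: z=[-0.4436, -0.6106, -0.6561] o=[-0.2304, -0.3171, -0.1474] → [0.5730, -0.1727, -0.2268, -0.4436, -0.6106, -0.6561]
q̇ = J⁺·V = [0.0880, 0.5550, 0.5580]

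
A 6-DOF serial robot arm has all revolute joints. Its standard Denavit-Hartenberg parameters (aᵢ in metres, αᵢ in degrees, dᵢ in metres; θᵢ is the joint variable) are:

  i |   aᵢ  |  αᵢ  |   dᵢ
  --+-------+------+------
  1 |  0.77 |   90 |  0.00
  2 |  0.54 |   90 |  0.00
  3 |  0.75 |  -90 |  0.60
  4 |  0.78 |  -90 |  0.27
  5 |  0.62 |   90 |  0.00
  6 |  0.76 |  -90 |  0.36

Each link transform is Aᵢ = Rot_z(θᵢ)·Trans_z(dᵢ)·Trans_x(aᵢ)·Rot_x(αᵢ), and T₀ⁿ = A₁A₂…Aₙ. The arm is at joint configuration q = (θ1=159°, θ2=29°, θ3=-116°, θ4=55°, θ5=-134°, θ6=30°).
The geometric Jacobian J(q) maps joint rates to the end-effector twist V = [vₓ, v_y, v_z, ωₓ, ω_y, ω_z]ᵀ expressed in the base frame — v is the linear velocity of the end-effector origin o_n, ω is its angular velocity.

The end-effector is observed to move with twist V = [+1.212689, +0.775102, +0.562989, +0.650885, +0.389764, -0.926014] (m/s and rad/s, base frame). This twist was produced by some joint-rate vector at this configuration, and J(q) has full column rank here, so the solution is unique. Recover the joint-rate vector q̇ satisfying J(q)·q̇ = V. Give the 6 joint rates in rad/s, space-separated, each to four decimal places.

o_n = [-2.2975, 0.2210, 0.0256]
J₁: ẑ×o_n = [-0.2210, -2.2975, 0.0000], ω = ẑ
J2: z=[0.3584, 0.9336, 0.0000] o=[-0.7189, 0.2759, 0.0000] → [0.0239, -0.0092, 1.4541, 0.3584, 0.9336, 0.0000]
J3: z=[-0.4526, 0.1737, -0.8746] o=[-1.1598, 0.4452, 0.2618] → [-0.2371, 0.8882, 0.2991, -0.4526, 0.1737, -0.8746]
J4: z=[-0.8910, -0.1275, 0.4357] o=[-1.4045, -0.1829, -0.4224] → [-0.2332, 0.0100, -0.4738, -0.8910, -0.1275, 0.4357]
J5: z=[0.2302, 0.7002, 0.6758] o=[-1.3398, -0.7653, 0.1590] → [-0.7599, -0.6164, 0.8977, 0.2302, 0.7002, 0.6758]
J6: z=[0.3374, 0.5939, -0.7304] o=[-1.9057, -0.5196, 0.0973] → [0.4984, 0.3103, 0.4826, 0.3374, 0.5939, -0.7304]
q̇ = J⁺·V = [-0.1930, 0.7950, -0.4640, -0.1900, -0.9240, 0.5910]

-0.1930 0.7950 -0.4640 -0.1900 -0.9240 0.5910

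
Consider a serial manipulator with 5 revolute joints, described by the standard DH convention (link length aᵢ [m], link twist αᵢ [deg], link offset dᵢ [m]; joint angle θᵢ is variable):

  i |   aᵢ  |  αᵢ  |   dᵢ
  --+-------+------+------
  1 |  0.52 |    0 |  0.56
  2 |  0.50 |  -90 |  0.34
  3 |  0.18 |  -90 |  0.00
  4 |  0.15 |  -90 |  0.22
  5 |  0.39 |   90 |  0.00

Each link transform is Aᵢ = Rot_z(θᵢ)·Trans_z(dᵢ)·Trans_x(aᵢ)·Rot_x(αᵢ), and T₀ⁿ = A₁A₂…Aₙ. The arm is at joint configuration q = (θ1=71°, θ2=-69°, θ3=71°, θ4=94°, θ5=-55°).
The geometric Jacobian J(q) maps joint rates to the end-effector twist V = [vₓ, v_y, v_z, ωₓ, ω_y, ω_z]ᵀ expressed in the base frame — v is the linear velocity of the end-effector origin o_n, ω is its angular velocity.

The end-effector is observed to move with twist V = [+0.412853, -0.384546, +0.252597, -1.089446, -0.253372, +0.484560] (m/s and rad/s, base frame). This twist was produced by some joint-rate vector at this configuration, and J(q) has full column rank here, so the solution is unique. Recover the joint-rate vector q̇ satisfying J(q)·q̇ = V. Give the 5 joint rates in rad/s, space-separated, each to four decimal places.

-0.5580 0.3950 -0.2830 0.8270 0.9720

o_n = [0.2223, 0.1205, 0.5788]
J₁: ẑ×o_n = [-0.1205, 0.2223, 0.0000], ω = ẑ
J2: z=[0.0000, 0.0000, 1.0000] o=[0.1693, 0.4917, 0.5600] → [0.3712, 0.0530, -0.0000, 0.0000, 0.0000, 1.0000]
J3: z=[-0.0349, 0.9994, 0.0000] o=[0.6690, 0.5091, 0.9000] → [-0.3210, -0.0112, 0.4600, -0.0349, 0.9994, 0.0000]
J4: z=[-0.9449, -0.0330, -0.3256] o=[0.7276, 0.5112, 0.7298] → [-0.1222, 0.0218, 0.3525, -0.9449, -0.0330, -0.3256]
J5: z=[-0.3270, 0.0584, 0.9432] o=[0.5215, 0.3542, 0.6681] → [0.2153, -0.3114, 0.0939, -0.3270, 0.0584, 0.9432]
q̇ = J⁺·V = [-0.5580, 0.3950, -0.2830, 0.8270, 0.9720]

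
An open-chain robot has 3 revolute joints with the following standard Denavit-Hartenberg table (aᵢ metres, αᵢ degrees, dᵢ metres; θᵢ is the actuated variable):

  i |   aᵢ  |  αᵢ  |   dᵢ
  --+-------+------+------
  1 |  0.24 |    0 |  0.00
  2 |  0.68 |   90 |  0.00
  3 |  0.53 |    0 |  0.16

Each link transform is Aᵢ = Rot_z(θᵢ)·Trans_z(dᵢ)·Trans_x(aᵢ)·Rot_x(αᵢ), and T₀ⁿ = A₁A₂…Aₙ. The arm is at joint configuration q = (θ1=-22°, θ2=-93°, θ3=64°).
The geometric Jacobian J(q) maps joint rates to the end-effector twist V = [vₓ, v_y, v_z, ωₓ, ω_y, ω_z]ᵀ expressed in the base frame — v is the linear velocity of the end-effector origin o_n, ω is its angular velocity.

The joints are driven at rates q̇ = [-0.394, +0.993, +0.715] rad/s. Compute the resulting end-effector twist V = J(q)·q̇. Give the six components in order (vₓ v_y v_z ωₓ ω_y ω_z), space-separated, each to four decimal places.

0.5633 -0.0968 0.1661 -0.6480 0.3022 0.5990

o_n = [-0.3081, -0.8491, 0.4764]
J₁: ẑ×o_n = [0.8491, -0.3081, 0.0000], ω = ẑ
J2: z=[0.0000, 0.0000, 1.0000] o=[0.2225, -0.0899, 0.0000] → [0.7592, -0.5306, 0.0000, 0.0000, 0.0000, 1.0000]
J3: z=[-0.9063, 0.4226, 0.0000] o=[-0.0649, -0.7062, 0.0000] → [0.2013, 0.4317, 0.2323, -0.9063, 0.4226, 0.0000]
V = J·q̇ = [0.5633, -0.0968, 0.1661, -0.6480, 0.3022, 0.5990]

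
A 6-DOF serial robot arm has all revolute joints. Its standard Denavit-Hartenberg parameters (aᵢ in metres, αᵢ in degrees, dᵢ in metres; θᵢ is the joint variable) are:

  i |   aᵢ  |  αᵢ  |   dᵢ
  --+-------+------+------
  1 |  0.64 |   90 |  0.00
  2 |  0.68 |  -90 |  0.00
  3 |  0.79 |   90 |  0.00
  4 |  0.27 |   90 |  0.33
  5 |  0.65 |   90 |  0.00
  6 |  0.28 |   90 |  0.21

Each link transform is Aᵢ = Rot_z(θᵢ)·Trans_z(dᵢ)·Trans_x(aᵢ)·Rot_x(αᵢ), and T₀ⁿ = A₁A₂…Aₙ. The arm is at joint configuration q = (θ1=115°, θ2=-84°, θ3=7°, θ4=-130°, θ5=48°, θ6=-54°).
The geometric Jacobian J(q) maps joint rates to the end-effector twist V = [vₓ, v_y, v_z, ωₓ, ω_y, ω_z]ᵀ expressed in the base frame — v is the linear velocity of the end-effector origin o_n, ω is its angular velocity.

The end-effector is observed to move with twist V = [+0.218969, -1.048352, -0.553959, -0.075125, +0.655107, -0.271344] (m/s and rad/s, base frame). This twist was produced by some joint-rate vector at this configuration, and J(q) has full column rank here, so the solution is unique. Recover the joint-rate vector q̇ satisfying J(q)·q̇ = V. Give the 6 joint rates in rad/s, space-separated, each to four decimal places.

o_n = [0.7317, 0.1997, -1.2005]
J₁: ẑ×o_n = [-0.1997, 0.7317, 0.0000], ω = ẑ
J2: z=[0.9063, 0.4226, 0.0000] o=[-0.2705, 0.5800, 0.0000] → [-0.5074, 1.0880, -0.7682, 0.9063, 0.4226, 0.0000]
J3: z=[-0.4203, 0.9013, 0.1045] o=[-0.3005, 0.6445, -0.6763] → [-0.4260, -0.1124, -0.7435, -0.4203, 0.9013, 0.1045]
J4: z=[0.8942, 0.4310, -0.1212] o=[-0.4224, 0.6781, -1.4561] → [0.0522, -0.3684, -0.9252, 0.8942, 0.4310, -0.1212]
J5: z=[-0.1520, 0.5468, 0.8234] o=[-0.0136, 0.6265, -1.3464] → [0.4312, 0.6359, -0.3427, -0.1520, 0.5468, 0.8234]
J6: z=[-0.2853, -0.8218, 0.4931] o=[0.6015, 0.5225, -1.1638] → [0.1894, 0.0537, 0.1991, -0.2853, -0.8218, 0.4931]
q̇ = J⁺·V = [-0.2260, -0.6010, 0.4160, 0.6720, 0.1210, -0.2170]

-0.2260 -0.6010 0.4160 0.6720 0.1210 -0.2170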